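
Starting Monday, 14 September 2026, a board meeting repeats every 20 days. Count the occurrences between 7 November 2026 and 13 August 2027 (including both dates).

14

Occurrences land 20·i days after 14 September 2026 for i = 0, 1, 2, …
7 November 2026 is 54 days after the start; 54 ÷ 20 = 2 remainder 14; since the remainder is 14, round up to i = 3. First occurrence in the window: #4 on 13 November 2026 (3×20 = 60 days in).
13 August 2027 is 333 days after the start; 333 ÷ 20 = 16 remainder 13. Last occurrence in the window: #17 on 31 July 2027.
Occurrences #4 through #17: 14 in total.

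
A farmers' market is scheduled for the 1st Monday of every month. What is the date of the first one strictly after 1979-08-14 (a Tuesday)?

August 1979 starts on a Wednesday, so its 1st Monday is 1979-08-06 (5 days in).
That is not after 1979-08-14, so look at September 1979.
September 1979 starts on a Saturday, so its 1st Monday is 1979-09-03 (2 days in).

1979-09-03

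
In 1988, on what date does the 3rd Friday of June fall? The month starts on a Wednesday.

June 1988 begins on a Wednesday, so the first Friday is June 3 (2 days later).
The 3rd Friday is 2 weeks later: 3 + 14 = 17.

1988-06-17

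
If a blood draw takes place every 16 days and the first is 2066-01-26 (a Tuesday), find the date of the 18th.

2066-10-25

The 18th occurrence is 17 intervals after the first: 17 × 16 = 272 days after 2066-01-26.
January has 31 days — 5 days to the end of January leaves 267.
February has 28 days (239 left).
March has 31 days (208 left).
April has 30 days (178 left).
May has 31 days (147 left).
June has 30 days (117 left).
July has 31 days (86 left).
August has 31 days (55 left).
September has 30 days (25 left).
25 days into October → 2066-10-25.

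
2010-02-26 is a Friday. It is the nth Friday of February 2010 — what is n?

Day 26 falls in week ⌈26/7⌉ of the month.
Days 1–7 hold the 1st Friday, 8–14 the 2nd, 15–21 the 3rd, 22–28 the 4th, 29–31 the 5th.
26 is in the range for the 4th.

4th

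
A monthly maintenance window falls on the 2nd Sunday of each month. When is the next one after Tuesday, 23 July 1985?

11 August 1985

July 1985 starts on a Monday; its first Sunday is the 7th, so the 2nd Sunday is the 14th — 14 July 1985.
That is not after 23 July 1985, so look at August 1985.
August 1985 starts on a Thursday; its first Sunday is the 4th, so the 2nd Sunday is the 11th — 11 August 1985.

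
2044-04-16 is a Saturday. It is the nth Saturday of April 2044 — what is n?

3rd

Day 16 falls in week ⌈16/7⌉ of the month.
Days 1–7 hold the 1st Saturday, 8–14 the 2nd, 15–21 the 3rd, 22–28 the 4th, 29–31 the 5th.
16 is in the range for the 3rd.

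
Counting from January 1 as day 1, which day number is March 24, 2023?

83

Days in months before March: 31 + 28 = 59.
Plus 24 days into March → day 83.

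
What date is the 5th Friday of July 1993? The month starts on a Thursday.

July 1993 begins on a Thursday, so the first Friday is July 2 (1 day later).
The 5th Friday is 4 weeks later: 2 + 28 = 30.

30 July 1993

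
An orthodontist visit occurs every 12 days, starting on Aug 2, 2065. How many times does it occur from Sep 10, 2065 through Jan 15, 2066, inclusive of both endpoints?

Occurrences land 12·i days after Aug 2, 2065 for i = 0, 1, 2, …
Sep 10, 2065 is 39 days after the start; 39 ÷ 12 = 3 remainder 3; since the remainder is 3, round up to i = 4. First occurrence in the window: #5 on Sep 19, 2065 (4×12 = 48 days in).
Jan 15, 2066 is 166 days after the start; 166 ÷ 12 = 13 remainder 10. Last occurrence in the window: #14 on Jan 5, 2066.
Occurrences #5 through #14: 10 in total.

10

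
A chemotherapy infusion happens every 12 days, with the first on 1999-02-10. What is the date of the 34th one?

The 34th occurrence is 33 intervals after the first: 33 × 12 = 396 days after 1999-02-10.
February has 28 days — 18 days to the end of February leaves 378.
March has 31 days (347 left).
April has 30 days (317 left).
May has 31 days (286 left).
June has 30 days (256 left).
July has 31 days (225 left).
August has 31 days (194 left).
September has 30 days (164 left).
October has 31 days (133 left).
November has 30 days (103 left).
December has 31 days (72 left).
January has 31 days (41 left).
February has 29 days (12 left).
12 days into March → 2000-03-12.

2000-03-12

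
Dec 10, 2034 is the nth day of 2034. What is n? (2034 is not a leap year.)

344

Days in months before Dec: 31 + 28 + 31 + 30 + 31 + 30 + 31 + 31 + 30 + 31 + 30 = 334.
Plus 10 days into Dec → day 344.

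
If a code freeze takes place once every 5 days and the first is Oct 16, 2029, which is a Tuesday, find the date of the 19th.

The 19th occurrence is 18 intervals after the first: 18 × 5 = 90 days after Oct 16, 2029.
Oct has 31 days — 15 days to the end of Oct leaves 75.
Nov has 30 days (45 left).
Dec has 31 days (14 left).
14 days into Jan → Jan 14, 2030.

Jan 14, 2030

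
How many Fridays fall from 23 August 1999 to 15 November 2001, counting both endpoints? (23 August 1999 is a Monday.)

116

23 August 1999 is a Monday; the first Friday on or after it is 27 August 1999 (4 days later).
From 27 August 1999 to 15 November 2001: 126 + 366 + 319 = 811 days (rest of 1999, 2000, to 15 November 2001 in 2001).
811 ÷ 7 = 115 full weeks with remainder 6, so 115 more Fridays after the first → 116.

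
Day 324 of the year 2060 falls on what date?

January has 31 days (324 − 31 = 293 remain).
February has 29 days (293 − 29 = 264 remain).
March has 31 days (264 − 31 = 233 remain).
April has 30 days (233 − 30 = 203 remain).
May has 31 days (203 − 31 = 172 remain).
June has 30 days (172 − 30 = 142 remain).
July has 31 days (142 − 31 = 111 remain).
August has 31 days (111 − 31 = 80 remain).
September has 30 days (80 − 30 = 50 remain).
October has 31 days (50 − 31 = 19 remain).
19 into November → November 19.

19 November 2060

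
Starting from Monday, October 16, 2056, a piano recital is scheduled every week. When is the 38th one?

The 38th occurrence is 37 intervals after the first: 37 × 7 = 259 days after October 16, 2056.
October has 31 days — 15 days to the end of October leaves 244.
November has 30 days (214 left).
December has 31 days (183 left).
January has 31 days (152 left).
February has 28 days (124 left).
March has 31 days (93 left).
April has 30 days (63 left).
May has 31 days (32 left).
June has 30 days (2 left).
2 days into July → July 2, 2057.

July 2, 2057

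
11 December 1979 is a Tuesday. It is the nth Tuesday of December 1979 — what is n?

Day 11 falls in week ⌈11/7⌉ of the month.
Days 1–7 hold the 1st Tuesday, 8–14 the 2nd, 15–21 the 3rd, 22–28 the 4th, 29–31 the 5th.
11 is in the range for the 2nd.

2nd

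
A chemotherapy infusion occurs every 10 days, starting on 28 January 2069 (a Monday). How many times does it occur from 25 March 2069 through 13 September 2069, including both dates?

Occurrences land 10·i days after 28 January 2069 for i = 0, 1, 2, …
25 March 2069 is 56 days after the start; 56 ÷ 10 = 5 remainder 6; since the remainder is 6, round up to i = 6. First occurrence in the window: #7 on 29 March 2069 (6×10 = 60 days in).
13 September 2069 is 228 days after the start; 228 ÷ 10 = 22 remainder 8. Last occurrence in the window: #23 on 5 September 2069.
Occurrences #7 through #23: 17 in total.

17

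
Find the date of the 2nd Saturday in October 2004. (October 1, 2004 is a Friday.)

9 October 2004

October 2004 begins on a Friday, so the first Saturday is October 2 (1 day later).
The 2nd Saturday is 1 weeks later: 2 + 7 = 9.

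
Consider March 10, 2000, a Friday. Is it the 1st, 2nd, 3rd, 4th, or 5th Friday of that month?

2nd

Day 10 falls in week ⌈10/7⌉ of the month.
Days 1–7 hold the 1st Friday, 8–14 the 2nd, 15–21 the 3rd, 22–28 the 4th, 29–31 the 5th.
10 is in the range for the 2nd.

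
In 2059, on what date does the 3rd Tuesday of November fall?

November 18, 2059

November 2059 begins on a Saturday, so the first Tuesday is November 4 (3 days later).
The 3rd Tuesday is 2 weeks later: 4 + 14 = 18.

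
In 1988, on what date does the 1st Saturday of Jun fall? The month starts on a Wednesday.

Jun 1988 begins on a Wednesday, so the first Saturday is Jun 4 (3 days later).

Jun 4, 1988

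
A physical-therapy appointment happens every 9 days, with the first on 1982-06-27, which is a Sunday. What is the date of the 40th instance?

1983-06-13

The 40th occurrence is 39 intervals after the first: 39 × 9 = 351 days after 1982-06-27.
June has 30 days — 3 days to the end of June leaves 348.
July has 31 days (317 left).
August has 31 days (286 left).
September has 30 days (256 left).
October has 31 days (225 left).
November has 30 days (195 left).
December has 31 days (164 left).
January has 31 days (133 left).
February has 28 days (105 left).
March has 31 days (74 left).
April has 30 days (44 left).
May has 31 days (13 left).
13 days into June → 1983-06-13.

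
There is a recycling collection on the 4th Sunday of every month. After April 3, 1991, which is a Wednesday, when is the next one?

April 1991 starts on a Monday; its first Sunday is the 7th, so the 4th Sunday is the 28th — April 28, 1991.
April 28, 1991 is after April 3, 1991, so that is the next one.

April 28, 1991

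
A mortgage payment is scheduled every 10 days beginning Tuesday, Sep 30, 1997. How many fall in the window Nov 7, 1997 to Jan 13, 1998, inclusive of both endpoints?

Occurrences land 10·i days after Sep 30, 1997 for i = 0, 1, 2, …
Nov 7, 1997 is 38 days after the start; 38 ÷ 10 = 3 remainder 8; since the remainder is 8, round up to i = 4. First occurrence in the window: #5 on Nov 9, 1997 (4×10 = 40 days in).
Jan 13, 1998 is 105 days after the start; 105 ÷ 10 = 10 remainder 5. Last occurrence in the window: #11 on Jan 8, 1998.
Occurrences #5 through #11: 7 in total.

7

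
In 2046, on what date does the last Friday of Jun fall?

Jun 29, 2046

The first Friday of Jun 2046 is Jun 1.
Jun 2046 has 30 days. Adding weeks: 1, 8, 15, 22, 29 — the last one ≤ 30 is the 29th.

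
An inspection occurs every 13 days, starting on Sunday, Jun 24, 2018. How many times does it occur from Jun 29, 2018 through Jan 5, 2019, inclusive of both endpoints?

15

Occurrences land 13·i days after Jun 24, 2018 for i = 0, 1, 2, …
Jun 29, 2018 is 5 days after the start; 5 ÷ 13 = 0 remainder 5; since the remainder is 5, round up to i = 1. First occurrence in the window: #2 on Jul 7, 2018 (1×13 = 13 days in).
Jan 5, 2019 is 195 days after the start; 195 ÷ 13 = 15 remainder 0. Last occurrence in the window: #16 on Jan 5, 2019.
Occurrences #2 through #16: 15 in total.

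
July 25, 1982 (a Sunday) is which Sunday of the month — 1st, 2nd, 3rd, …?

Day 25 falls in week ⌈25/7⌉ of the month.
Days 1–7 hold the 1st Sunday, 8–14 the 2nd, 15–21 the 3rd, 22–28 the 4th, 29–31 the 5th.
25 is in the range for the 4th.

4th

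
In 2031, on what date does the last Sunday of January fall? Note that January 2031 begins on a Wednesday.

2031-01-26

January 2031 begins on a Wednesday, so the first Sunday is January 5 (4 days later).
January 2031 has 31 days. Adding weeks: 5, 12, 19, 26 — the last one ≤ 31 is the 26th.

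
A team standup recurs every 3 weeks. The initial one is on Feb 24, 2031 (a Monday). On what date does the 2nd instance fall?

The 2nd occurrence is 1 interval after the first: 1 × 21 = 21 days after Feb 24, 2031.
Feb has 28 days — 4 days to the end of Feb leaves 17.
17 days into Mar → Mar 17, 2031.

Mar 17, 2031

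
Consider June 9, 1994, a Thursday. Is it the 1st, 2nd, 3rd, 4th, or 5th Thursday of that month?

Day 9 falls in week ⌈9/7⌉ of the month.
Days 1–7 hold the 1st Thursday, 8–14 the 2nd, 15–21 the 3rd, 22–28 the 4th, 29–31 the 5th.
9 is in the range for the 2nd.

2nd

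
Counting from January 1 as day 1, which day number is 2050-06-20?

Days in months before June: 31 + 28 + 31 + 30 + 31 = 151.
Plus 20 days into June → day 171.

171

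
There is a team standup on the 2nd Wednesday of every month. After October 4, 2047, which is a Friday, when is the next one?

October 9, 2047

October 2047 starts on a Tuesday; its first Wednesday is the 2nd, so the 2nd Wednesday is the 9th — October 9, 2047.
October 9, 2047 is after October 4, 2047, so that is the next one.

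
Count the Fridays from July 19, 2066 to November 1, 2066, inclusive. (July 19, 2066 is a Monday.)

July 19, 2066 is a Monday; the first Friday on or after it is July 23, 2066 (4 days later).
From July 23, 2066 to November 1, 2066: 8 + 31 + 30 + 31 + 1 = 101 days (rest of July, August, September, October, November).
101 ÷ 7 = 14 full weeks with remainder 3, so 14 more Fridays after the first → 15.

15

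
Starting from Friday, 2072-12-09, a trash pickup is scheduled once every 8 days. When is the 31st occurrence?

The 31st occurrence is 30 intervals after the first: 30 × 8 = 240 days after 2072-12-09.
December has 31 days — 22 days to the end of December leaves 218.
January has 31 days (187 left).
February has 28 days (159 left).
March has 31 days (128 left).
April has 30 days (98 left).
May has 31 days (67 left).
June has 30 days (37 left).
July has 31 days (6 left).
6 days into August → 2073-08-06.

2073-08-06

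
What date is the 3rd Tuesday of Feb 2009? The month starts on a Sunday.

Feb 2009 begins on a Sunday, so the first Tuesday is Feb 3 (2 days later).
The 3rd Tuesday is 2 weeks later: 3 + 14 = 17.

Feb 17, 2009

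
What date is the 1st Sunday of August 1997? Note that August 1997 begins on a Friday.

August 1997 begins on a Friday, so the first Sunday is August 3 (2 days later).

1997-08-03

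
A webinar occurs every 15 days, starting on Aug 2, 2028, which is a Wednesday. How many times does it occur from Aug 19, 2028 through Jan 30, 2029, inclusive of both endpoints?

11

Occurrences land 15·i days after Aug 2, 2028 for i = 0, 1, 2, …
Aug 19, 2028 is 17 days after the start; 17 ÷ 15 = 1 remainder 2; since the remainder is 2, round up to i = 2. First occurrence in the window: #3 on Sep 1, 2028 (2×15 = 30 days in).
Jan 30, 2029 is 181 days after the start; 181 ÷ 15 = 12 remainder 1. Last occurrence in the window: #13 on Jan 29, 2029.
Occurrences #3 through #13: 11 in total.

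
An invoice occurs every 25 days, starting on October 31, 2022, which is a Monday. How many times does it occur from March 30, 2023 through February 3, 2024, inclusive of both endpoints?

Occurrences land 25·i days after October 31, 2022 for i = 0, 1, 2, …
March 30, 2023 is 150 days after the start; 150 ÷ 25 = 6 remainder 0. First occurrence in the window: #7 on March 30, 2023 (6×25 = 150 days in).
February 3, 2024 is 460 days after the start; 460 ÷ 25 = 18 remainder 10. Last occurrence in the window: #19 on January 24, 2024.
Occurrences #7 through #19: 13 in total.

13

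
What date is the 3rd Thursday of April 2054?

April 2054 begins on a Wednesday, so the first Thursday is April 2 (1 day later).
The 3rd Thursday is 2 weeks later: 2 + 14 = 16.

April 16, 2054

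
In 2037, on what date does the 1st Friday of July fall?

2037-07-03

The first Friday of July 2037 is July 3.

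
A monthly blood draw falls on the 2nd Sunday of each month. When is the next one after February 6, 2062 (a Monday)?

February 2062 starts on a Wednesday; its first Sunday is the 5th, so the 2nd Sunday is the 12th — February 12, 2062.
February 12, 2062 is after February 6, 2062, so that is the next one.

February 12, 2062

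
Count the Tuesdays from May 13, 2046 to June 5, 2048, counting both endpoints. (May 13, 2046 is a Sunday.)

May 13, 2046 is a Sunday; the first Tuesday on or after it is May 15, 2046 (2 days later).
From May 15, 2046 to June 5, 2048: 230 + 365 + 157 = 752 days (rest of 2046, 2047, to June 5, 2048 in 2048).
752 ÷ 7 = 107 full weeks with remainder 3, so 107 more Tuesdays after the first → 108.

108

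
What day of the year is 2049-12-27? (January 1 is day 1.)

361

Days in months before December: 31 + 28 + 31 + 30 + 31 + 30 + 31 + 31 + 30 + 31 + 30 = 334.
Plus 27 days into December → day 361.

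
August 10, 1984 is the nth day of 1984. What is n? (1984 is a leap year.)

223

Days in months before August: 31 + 29 + 31 + 30 + 31 + 30 + 31 = 213.
Plus 10 days into August → day 223.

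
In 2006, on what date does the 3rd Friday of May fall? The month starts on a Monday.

May 2006 begins on a Monday, so the first Friday is May 5 (4 days later).
The 3rd Friday is 2 weeks later: 5 + 14 = 19.

2006-05-19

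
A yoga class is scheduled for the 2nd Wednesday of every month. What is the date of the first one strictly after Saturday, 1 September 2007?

September 2007 starts on a Saturday; its first Wednesday is the 5th, so the 2nd Wednesday is the 12th — 12 September 2007.
12 September 2007 is after 1 September 2007, so that is the next one.

12 September 2007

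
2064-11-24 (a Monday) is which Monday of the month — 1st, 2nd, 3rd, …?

4th

Day 24 falls in week ⌈24/7⌉ of the month.
Days 1–7 hold the 1st Monday, 8–14 the 2nd, 15–21 the 3rd, 22–28 the 4th, 29–31 the 5th.
24 is in the range for the 4th.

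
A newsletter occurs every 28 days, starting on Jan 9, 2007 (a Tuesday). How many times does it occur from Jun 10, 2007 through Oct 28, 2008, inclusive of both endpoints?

Occurrences land 28·i days after Jan 9, 2007 for i = 0, 1, 2, …
Jun 10, 2007 is 152 days after the start; 152 ÷ 28 = 5 remainder 12; since the remainder is 12, round up to i = 6. First occurrence in the window: #7 on Jun 26, 2007 (6×28 = 168 days in).
Oct 28, 2008 is 658 days after the start; 658 ÷ 28 = 23 remainder 14. Last occurrence in the window: #24 on Oct 14, 2008.
Occurrences #7 through #24: 18 in total.

18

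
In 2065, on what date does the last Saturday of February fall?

28 February 2065

The first Saturday of February 2065 is February 7.
February 2065 has 28 days. Adding weeks: 7, 14, 21, 28 — the last one ≤ 28 is the 28th.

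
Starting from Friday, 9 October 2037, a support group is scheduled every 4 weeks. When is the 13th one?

The 13th occurrence is 12 intervals after the first: 12 × 28 = 336 days after 9 October 2037.
October has 31 days — 22 days to the end of October leaves 314.
November has 30 days (284 left).
December has 31 days (253 left).
January has 31 days (222 left).
February has 28 days (194 left).
March has 31 days (163 left).
April has 30 days (133 left).
May has 31 days (102 left).
June has 30 days (72 left).
July has 31 days (41 left).
August has 31 days (10 left).
10 days into September → 10 September 2038.

10 September 2038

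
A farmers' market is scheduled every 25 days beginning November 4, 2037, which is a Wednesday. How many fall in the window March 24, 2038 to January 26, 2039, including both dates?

12

Occurrences land 25·i days after November 4, 2037 for i = 0, 1, 2, …
March 24, 2038 is 140 days after the start; 140 ÷ 25 = 5 remainder 15; since the remainder is 15, round up to i = 6. First occurrence in the window: #7 on April 3, 2038 (6×25 = 150 days in).
January 26, 2039 is 448 days after the start; 448 ÷ 25 = 17 remainder 23. Last occurrence in the window: #18 on January 3, 2039.
Occurrences #7 through #18: 12 in total.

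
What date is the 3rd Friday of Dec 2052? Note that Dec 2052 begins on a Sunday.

Dec 20, 2052

Dec 2052 begins on a Sunday, so the first Friday is Dec 6 (5 days later).
The 3rd Friday is 2 weeks later: 6 + 14 = 20.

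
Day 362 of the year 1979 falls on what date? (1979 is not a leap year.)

1979-12-28

January has 31 days (362 − 31 = 331 remain).
February has 28 days (331 − 28 = 303 remain).
March has 31 days (303 − 31 = 272 remain).
April has 30 days (272 − 30 = 242 remain).
May has 31 days (242 − 31 = 211 remain).
June has 30 days (211 − 30 = 181 remain).
July has 31 days (181 − 31 = 150 remain).
August has 31 days (150 − 31 = 119 remain).
September has 30 days (119 − 30 = 89 remain).
October has 31 days (89 − 31 = 58 remain).
November has 30 days (58 − 30 = 28 remain).
28 into December → December 28.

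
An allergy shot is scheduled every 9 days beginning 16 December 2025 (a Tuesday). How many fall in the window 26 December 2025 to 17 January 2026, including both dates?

2

Occurrences land 9·i days after 16 December 2025 for i = 0, 1, 2, …
26 December 2025 is 10 days after the start; 10 ÷ 9 = 1 remainder 1; since the remainder is 1, round up to i = 2. First occurrence in the window: #3 on 3 January 2026 (2×9 = 18 days in).
17 January 2026 is 32 days after the start; 32 ÷ 9 = 3 remainder 5. Last occurrence in the window: #4 on 12 January 2026.
Occurrences #3 through #4: 2 in total.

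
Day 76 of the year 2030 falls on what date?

January has 31 days (76 − 31 = 45 remain).
February has 28 days (45 − 28 = 17 remain).
17 into March → March 17.

2030-03-17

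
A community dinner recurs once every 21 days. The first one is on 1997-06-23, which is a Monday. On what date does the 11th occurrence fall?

The 11th occurrence is 10 intervals after the first: 10 × 21 = 210 days after 1997-06-23.
June has 30 days — 7 days to the end of June leaves 203.
July has 31 days (172 left).
August has 31 days (141 left).
September has 30 days (111 left).
October has 31 days (80 left).
November has 30 days (50 left).
December has 31 days (19 left).
19 days into January → 1998-01-19.

1998-01-19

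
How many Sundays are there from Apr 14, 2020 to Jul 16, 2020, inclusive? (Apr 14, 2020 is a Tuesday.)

Apr 14, 2020 is a Tuesday; the first Sunday on or after it is Apr 19, 2020 (5 days later).
From Apr 19, 2020 to Jul 16, 2020: 11 + 31 + 30 + 16 = 88 days (rest of Apr, May, Jun, Jul).
88 ÷ 7 = 12 full weeks with remainder 4, so 12 more Sundays after the first → 13.

13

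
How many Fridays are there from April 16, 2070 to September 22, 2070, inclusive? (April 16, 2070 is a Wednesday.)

23

April 16, 2070 is a Wednesday; the first Friday on or after it is April 18, 2070 (2 days later).
From April 18, 2070 to September 22, 2070: 12 + 31 + 30 + 31 + 31 + 22 = 157 days (rest of April, May, June, July, August, September).
157 ÷ 7 = 22 full weeks with remainder 3, so 22 more Fridays after the first → 23.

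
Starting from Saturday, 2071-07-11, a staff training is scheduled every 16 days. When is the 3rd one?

The 3rd occurrence is 2 intervals after the first: 2 × 16 = 32 days after 2071-07-11.
July has 31 days — 20 days to the end of July leaves 12.
12 days into August → 2071-08-12.

2071-08-12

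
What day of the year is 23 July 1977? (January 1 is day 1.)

Days in months before July: 31 + 28 + 31 + 30 + 31 + 30 = 181.
Plus 23 days into July → day 204.

204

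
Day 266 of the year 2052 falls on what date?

Sep 22, 2052

Jan has 31 days (266 − 31 = 235 remain).
Feb has 29 days (235 − 29 = 206 remain).
Mar has 31 days (206 − 31 = 175 remain).
Apr has 30 days (175 − 30 = 145 remain).
May has 31 days (145 − 31 = 114 remain).
Jun has 30 days (114 − 30 = 84 remain).
Jul has 31 days (84 − 31 = 53 remain).
Aug has 31 days (53 − 31 = 22 remain).
22 into Sep → Sep 22.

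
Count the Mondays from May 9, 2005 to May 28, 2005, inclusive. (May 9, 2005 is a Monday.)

3

May 9, 2005 is a Monday; the first Monday on or after it is May 9, 2005.
From May 9, 2005 to May 28, 2005 is 28 − 9 = 19 days.
19 ÷ 7 = 2 full weeks with remainder 5, so 2 more Mondays after the first → 3.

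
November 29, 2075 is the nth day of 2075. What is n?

333

Days in months before November: 31 + 28 + 31 + 30 + 31 + 30 + 31 + 31 + 30 + 31 = 304.
Plus 29 days into November → day 333.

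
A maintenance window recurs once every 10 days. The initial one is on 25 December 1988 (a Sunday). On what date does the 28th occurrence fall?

21 September 1989

The 28th occurrence is 27 intervals after the first: 27 × 10 = 270 days after 25 December 1988.
December has 31 days — 6 days to the end of December leaves 264.
January has 31 days (233 left).
February has 28 days (205 left).
March has 31 days (174 left).
April has 30 days (144 left).
May has 31 days (113 left).
June has 30 days (83 left).
July has 31 days (52 left).
August has 31 days (21 left).
21 days into September → 21 September 1989.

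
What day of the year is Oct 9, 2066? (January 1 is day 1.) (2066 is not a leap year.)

Days in months before Oct: 31 + 28 + 31 + 30 + 31 + 30 + 31 + 31 + 30 = 273.
Plus 9 days into Oct → day 282.

282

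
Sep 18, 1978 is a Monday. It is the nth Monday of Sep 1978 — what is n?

3rd

Day 18 falls in week ⌈18/7⌉ of the month.
Days 1–7 hold the 1st Monday, 8–14 the 2nd, 15–21 the 3rd, 22–28 the 4th, 29–31 the 5th.
18 is in the range for the 3rd.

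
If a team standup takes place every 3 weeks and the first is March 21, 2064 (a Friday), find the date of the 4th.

May 23, 2064

The 4th occurrence is 3 intervals after the first: 3 × 21 = 63 days after March 21, 2064.
March has 31 days — 10 days to the end of March leaves 53.
April has 30 days (23 left).
23 days into May → May 23, 2064.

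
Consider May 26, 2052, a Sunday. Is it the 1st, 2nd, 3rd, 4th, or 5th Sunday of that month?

4th

Day 26 falls in week ⌈26/7⌉ of the month.
Days 1–7 hold the 1st Sunday, 8–14 the 2nd, 15–21 the 3rd, 22–28 the 4th, 29–31 the 5th.
26 is in the range for the 4th.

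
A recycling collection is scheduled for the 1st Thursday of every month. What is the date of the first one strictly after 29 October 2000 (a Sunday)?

2 November 2000

October 2000 starts on a Sunday, so its 1st Thursday is 5 October 2000 (4 days in).
That is not after 29 October 2000, so look at November 2000.
November 2000 starts on a Wednesday, so its 1st Thursday is 2 November 2000 (1 day in).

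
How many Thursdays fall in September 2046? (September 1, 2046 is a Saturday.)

4

September 1, 2046 is a Saturday; the first Thursday on or after it is September 6, 2046 (5 days later).
From September 6, 2046 to September 30, 2046 is 30 − 6 = 24 days.
24 ÷ 7 = 3 full weeks with remainder 3, so 3 more Thursdays after the first → 4.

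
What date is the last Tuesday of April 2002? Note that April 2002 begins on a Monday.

April 2002 begins on a Monday, so the first Tuesday is April 2 (1 day later).
April 2002 has 30 days. Adding weeks: 2, 9, 16, 23, 30 — the last one ≤ 30 is the 30th.

30 April 2002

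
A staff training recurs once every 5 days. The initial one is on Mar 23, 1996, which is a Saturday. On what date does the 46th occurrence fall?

Nov 3, 1996

The 46th occurrence is 45 intervals after the first: 45 × 5 = 225 days after Mar 23, 1996.
Mar has 31 days — 8 days to the end of Mar leaves 217.
Apr has 30 days (187 left).
May has 31 days (156 left).
Jun has 30 days (126 left).
Jul has 31 days (95 left).
Aug has 31 days (64 left).
Sep has 30 days (34 left).
Oct has 31 days (3 left).
3 days into Nov → Nov 3, 1996.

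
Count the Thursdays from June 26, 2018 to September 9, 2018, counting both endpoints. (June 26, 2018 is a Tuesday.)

11

June 26, 2018 is a Tuesday; the first Thursday on or after it is June 28, 2018 (2 days later).
From June 28, 2018 to September 9, 2018: 2 + 31 + 31 + 9 = 73 days (rest of June, July, August, September).
73 ÷ 7 = 10 full weeks with remainder 3, so 10 more Thursdays after the first → 11.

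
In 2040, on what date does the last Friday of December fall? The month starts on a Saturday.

28 December 2040

December 2040 begins on a Saturday, so the first Friday is December 7 (6 days later).
December 2040 has 31 days. Adding weeks: 7, 14, 21, 28 — the last one ≤ 31 is the 28th.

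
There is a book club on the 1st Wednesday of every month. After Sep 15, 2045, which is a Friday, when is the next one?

Oct 4, 2045

Sep 2045 starts on a Friday, so its 1st Wednesday is Sep 6, 2045 (5 days in).
That is not after Sep 15, 2045, so look at Oct 2045.
Oct 2045 starts on a Sunday, so its 1st Wednesday is Oct 4, 2045 (3 days in).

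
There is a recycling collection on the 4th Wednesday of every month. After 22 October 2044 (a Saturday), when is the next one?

October 2044 starts on a Saturday; its first Wednesday is the 5th, so the 4th Wednesday is the 26th — 26 October 2044.
26 October 2044 is after 22 October 2044, so that is the next one.

26 October 2044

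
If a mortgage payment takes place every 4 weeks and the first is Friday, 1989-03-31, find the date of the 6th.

1989-08-18

The 6th occurrence is 5 intervals after the first: 5 × 28 = 140 days after 1989-03-31.
March has 31 days — 0 days to the end of March leaves 140.
April has 30 days (110 left).
May has 31 days (79 left).
June has 30 days (49 left).
July has 31 days (18 left).
18 days into August → 1989-08-18.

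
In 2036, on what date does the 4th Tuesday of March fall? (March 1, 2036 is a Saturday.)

25 March 2036

March 2036 begins on a Saturday, so the first Tuesday is March 4 (3 days later).
The 4th Tuesday is 3 weeks later: 4 + 21 = 25.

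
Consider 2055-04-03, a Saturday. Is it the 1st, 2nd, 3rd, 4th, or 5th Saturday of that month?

1st

Day 3 falls in week ⌈3/7⌉ of the month.
Days 1–7 hold the 1st Saturday, 8–14 the 2nd, 15–21 the 3rd, 22–28 the 4th, 29–31 the 5th.
3 is in the range for the 1st.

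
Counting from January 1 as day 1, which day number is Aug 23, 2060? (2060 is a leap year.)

236

Days in months before Aug: 31 + 29 + 31 + 30 + 31 + 30 + 31 = 213.
Plus 23 days into Aug → day 236.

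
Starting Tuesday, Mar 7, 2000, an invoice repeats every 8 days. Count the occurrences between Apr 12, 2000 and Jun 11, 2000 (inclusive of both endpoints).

8

Occurrences land 8·i days after Mar 7, 2000 for i = 0, 1, 2, …
Apr 12, 2000 is 36 days after the start; 36 ÷ 8 = 4 remainder 4; since the remainder is 4, round up to i = 5. First occurrence in the window: #6 on Apr 16, 2000 (5×8 = 40 days in).
Jun 11, 2000 is 96 days after the start; 96 ÷ 8 = 12 remainder 0. Last occurrence in the window: #13 on Jun 11, 2000.
Occurrences #6 through #13: 8 in total.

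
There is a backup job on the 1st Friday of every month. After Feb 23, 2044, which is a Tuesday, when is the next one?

Feb 2044 starts on a Monday, so its 1st Friday is Feb 5, 2044 (4 days in).
That is not after Feb 23, 2044, so look at Mar 2044.
Mar 2044 starts on a Tuesday, so its 1st Friday is Mar 4, 2044 (3 days in).

Mar 4, 2044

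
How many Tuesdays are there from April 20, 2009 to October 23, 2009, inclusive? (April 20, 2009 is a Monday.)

April 20, 2009 is a Monday; the first Tuesday on or after it is April 21, 2009 (1 day later).
From April 21, 2009 to October 23, 2009: 9 + 31 + 30 + 31 + 31 + 30 + 23 = 185 days (rest of April, May, June, July, August, September, October).
185 ÷ 7 = 26 full weeks with remainder 3, so 26 more Tuesdays after the first → 27.

27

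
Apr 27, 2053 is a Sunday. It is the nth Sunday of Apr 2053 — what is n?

Day 27 falls in week ⌈27/7⌉ of the month.
Days 1–7 hold the 1st Sunday, 8–14 the 2nd, 15–21 the 3rd, 22–28 the 4th, 29–31 the 5th.
27 is in the range for the 4th.

4th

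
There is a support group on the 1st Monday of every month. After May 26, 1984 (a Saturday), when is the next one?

Jun 4, 1984

May 1984 starts on a Tuesday, so its 1st Monday is May 7, 1984 (6 days in).
That is not after May 26, 1984, so look at Jun 1984.
Jun 1984 starts on a Friday, so its 1st Monday is Jun 4, 1984 (3 days in).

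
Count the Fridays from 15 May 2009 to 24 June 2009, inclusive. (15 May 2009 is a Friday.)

6

15 May 2009 is a Friday; the first Friday on or after it is 15 May 2009.
From 15 May 2009 to 24 June 2009: 16 + 24 = 40 days (rest of May, June).
40 ÷ 7 = 5 full weeks with remainder 5, so 5 more Fridays after the first → 6.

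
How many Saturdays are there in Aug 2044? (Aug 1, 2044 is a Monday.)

4

Aug 1, 2044 is a Monday; the first Saturday on or after it is Aug 6, 2044 (5 days later).
From Aug 6, 2044 to Aug 31, 2044 is 31 − 6 = 25 days.
25 ÷ 7 = 3 full weeks with remainder 4, so 3 more Saturdays after the first → 4.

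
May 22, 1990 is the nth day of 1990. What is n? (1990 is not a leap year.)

142

Days in months before May: 31 + 28 + 31 + 30 = 120.
Plus 22 days into May → day 142.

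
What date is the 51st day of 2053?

Jan has 31 days (51 − 31 = 20 remain).
20 into Feb → Feb 20.

Feb 20, 2053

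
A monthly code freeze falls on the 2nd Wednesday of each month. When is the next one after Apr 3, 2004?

Apr 2004 starts on a Thursday; its first Wednesday is the 7th, so the 2nd Wednesday is the 14th — Apr 14, 2004.
Apr 14, 2004 is after Apr 3, 2004, so that is the next one.

Apr 14, 2004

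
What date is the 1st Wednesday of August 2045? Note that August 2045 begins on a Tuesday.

August 2045 begins on a Tuesday, so the first Wednesday is August 2 (1 day later).

2 August 2045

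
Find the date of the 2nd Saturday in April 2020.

The first Saturday of April 2020 is April 4.
The 2nd Saturday is 1 weeks later: 4 + 7 = 11.

11 April 2020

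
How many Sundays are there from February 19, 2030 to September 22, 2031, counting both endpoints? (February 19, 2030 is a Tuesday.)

83

February 19, 2030 is a Tuesday; the first Sunday on or after it is February 24, 2030 (5 days later).
From February 24, 2030 to September 22, 2031: 310 + 265 = 575 days (rest of 2030, to September 22, 2031 in 2031).
575 ÷ 7 = 82 full weeks with remainder 1, so 82 more Sundays after the first → 83.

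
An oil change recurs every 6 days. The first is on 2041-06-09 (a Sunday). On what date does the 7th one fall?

2041-07-15

The 7th occurrence is 6 intervals after the first: 6 × 6 = 36 days after 2041-06-09.
June has 30 days — 21 days to the end of June leaves 15.
15 days into July → 2041-07-15.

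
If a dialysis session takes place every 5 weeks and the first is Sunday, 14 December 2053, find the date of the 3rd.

22 February 2054

The 3rd occurrence is 2 intervals after the first: 2 × 35 = 70 days after 14 December 2053.
December has 31 days — 17 days to the end of December leaves 53.
January has 31 days (22 left).
22 days into February → 22 February 2054.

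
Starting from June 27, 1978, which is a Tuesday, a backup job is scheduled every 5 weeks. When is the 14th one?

The 14th occurrence is 13 intervals after the first: 13 × 35 = 455 days after June 27, 1978.
June has 30 days — 3 days to the end of June leaves 452.
From end of June to end of 1978 is 184 days (268 left).
January has 31 days (237 left).
February has 28 days (209 left).
March has 31 days (178 left).
April has 30 days (148 left).
May has 31 days (117 left).
June has 30 days (87 left).
July has 31 days (56 left).
August has 31 days (25 left).
25 days into September → September 25, 1979.

September 25, 1979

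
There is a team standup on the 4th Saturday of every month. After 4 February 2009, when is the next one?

February 2009 starts on a Sunday; its first Saturday is the 7th, so the 4th Saturday is the 28th — 28 February 2009.
28 February 2009 is after 4 February 2009, so that is the next one.

28 February 2009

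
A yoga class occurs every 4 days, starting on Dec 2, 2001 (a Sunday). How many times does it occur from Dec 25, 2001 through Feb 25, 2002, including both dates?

16

Occurrences land 4·i days after Dec 2, 2001 for i = 0, 1, 2, …
Dec 25, 2001 is 23 days after the start; 23 ÷ 4 = 5 remainder 3; since the remainder is 3, round up to i = 6. First occurrence in the window: #7 on Dec 26, 2001 (6×4 = 24 days in).
Feb 25, 2002 is 85 days after the start; 85 ÷ 4 = 21 remainder 1. Last occurrence in the window: #22 on Feb 24, 2002.
Occurrences #7 through #22: 16 in total.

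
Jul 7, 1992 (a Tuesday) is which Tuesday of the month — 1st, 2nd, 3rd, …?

1st

Day 7 falls in week ⌈7/7⌉ of the month.
Days 1–7 hold the 1st Tuesday, 8–14 the 2nd, 15–21 the 3rd, 22–28 the 4th, 29–31 the 5th.
7 is in the range for the 1st.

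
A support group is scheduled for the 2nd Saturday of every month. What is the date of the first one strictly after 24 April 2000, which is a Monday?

April 2000 starts on a Saturday; its first Saturday is the 1st, so the 2nd Saturday is the 8th — 8 April 2000.
That is not after 24 April 2000, so look at May 2000.
May 2000 starts on a Monday; its first Saturday is the 6th, so the 2nd Saturday is the 13th — 13 May 2000.

13 May 2000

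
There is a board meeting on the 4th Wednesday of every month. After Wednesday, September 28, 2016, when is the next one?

September 2016 starts on a Thursday; its first Wednesday is the 7th, so the 4th Wednesday is the 28th — September 28, 2016.
That is not after September 28, 2016, so look at October 2016.
October 2016 starts on a Saturday; its first Wednesday is the 5th, so the 4th Wednesday is the 26th — October 26, 2016.

October 26, 2016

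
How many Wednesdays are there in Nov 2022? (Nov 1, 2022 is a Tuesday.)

Nov 1, 2022 is a Tuesday; the first Wednesday on or after it is Nov 2, 2022 (1 day later).
From Nov 2, 2022 to Nov 30, 2022 is 30 − 2 = 28 days.
28 ÷ 7 = 4 full weeks with remainder 0, so 4 more Wednesdays after the first → 5.

5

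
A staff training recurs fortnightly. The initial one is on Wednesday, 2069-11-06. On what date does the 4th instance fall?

The 4th occurrence is 3 intervals after the first: 3 × 14 = 42 days after 2069-11-06.
November has 30 days — 24 days to the end of November leaves 18.
18 days into December → 2069-12-18.

2069-12-18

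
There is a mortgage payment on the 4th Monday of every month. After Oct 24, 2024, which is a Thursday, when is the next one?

Oct 28, 2024

Oct 2024 starts on a Tuesday; its first Monday is the 7th, so the 4th Monday is the 28th — Oct 28, 2024.
Oct 28, 2024 is after Oct 24, 2024, so that is the next one.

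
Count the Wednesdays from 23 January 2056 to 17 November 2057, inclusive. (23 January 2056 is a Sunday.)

95

23 January 2056 is a Sunday; the first Wednesday on or after it is 26 January 2056 (3 days later).
From 26 January 2056 to 17 November 2057: 340 + 321 = 661 days (rest of 2056, to 17 November 2057 in 2057).
661 ÷ 7 = 94 full weeks with remainder 3, so 94 more Wednesdays after the first → 95.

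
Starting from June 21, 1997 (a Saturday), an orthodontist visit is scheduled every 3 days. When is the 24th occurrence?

The 24th occurrence is 23 intervals after the first: 23 × 3 = 69 days after June 21, 1997.
June has 30 days — 9 days to the end of June leaves 60.
July has 31 days (29 left).
29 days into August → August 29, 1997.

August 29, 1997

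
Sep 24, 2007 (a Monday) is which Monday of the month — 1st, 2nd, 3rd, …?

4th

Day 24 falls in week ⌈24/7⌉ of the month.
Days 1–7 hold the 1st Monday, 8–14 the 2nd, 15–21 the 3rd, 22–28 the 4th, 29–31 the 5th.
24 is in the range for the 4th.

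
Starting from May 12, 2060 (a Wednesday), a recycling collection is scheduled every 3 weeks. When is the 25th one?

September 28, 2061

The 25th occurrence is 24 intervals after the first: 24 × 21 = 504 days after May 12, 2060.
May has 31 days — 19 days to the end of May leaves 485.
From end of May to end of 2060 is 214 days (271 left).
January has 31 days (240 left).
February has 28 days (212 left).
March has 31 days (181 left).
April has 30 days (151 left).
May has 31 days (120 left).
June has 30 days (90 left).
July has 31 days (59 left).
August has 31 days (28 left).
28 days into September → September 28, 2061.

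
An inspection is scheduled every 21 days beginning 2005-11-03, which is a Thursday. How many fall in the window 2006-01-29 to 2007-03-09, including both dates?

Occurrences land 21·i days after 2005-11-03 for i = 0, 1, 2, …
2006-01-29 is 87 days after the start; 87 ÷ 21 = 4 remainder 3; since the remainder is 3, round up to i = 5. First occurrence in the window: #6 on 2006-02-16 (5×21 = 105 days in).
2007-03-09 is 491 days after the start; 491 ÷ 21 = 23 remainder 8. Last occurrence in the window: #24 on 2007-03-01.
Occurrences #6 through #24: 19 in total.

19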